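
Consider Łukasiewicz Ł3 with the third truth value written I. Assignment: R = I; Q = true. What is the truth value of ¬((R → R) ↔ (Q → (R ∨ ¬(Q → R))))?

R → R = I → I = true
Q → R = true → I = I
¬(Q → R) = ¬I = I
R ∨ ¬(Q → R) = I ∨ I = I
Q → (R ∨ ¬(Q → R)) = true → I = I
(R → R) ↔ (Q → (R ∨ ¬(Q → R))) = true ↔ I = I
¬((R → R) ↔ (Q → (R ∨ ¬(Q → R)))) = ¬I = I

I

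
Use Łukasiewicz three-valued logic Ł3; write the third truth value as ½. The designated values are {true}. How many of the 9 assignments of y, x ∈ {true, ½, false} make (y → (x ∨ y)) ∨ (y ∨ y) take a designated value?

9

Of the 9 assignments, 9 give a value in {true}.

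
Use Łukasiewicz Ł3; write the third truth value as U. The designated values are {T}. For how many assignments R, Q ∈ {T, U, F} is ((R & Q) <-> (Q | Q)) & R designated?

3

Designated under: (R=T, Q=T); (R=T, Q=U); (R=T, Q=F).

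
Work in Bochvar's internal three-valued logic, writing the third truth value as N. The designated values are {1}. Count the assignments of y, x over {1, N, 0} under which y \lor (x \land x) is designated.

Designated under: (y=1, x=1); (y=1, x=0); (y=0, x=1).

3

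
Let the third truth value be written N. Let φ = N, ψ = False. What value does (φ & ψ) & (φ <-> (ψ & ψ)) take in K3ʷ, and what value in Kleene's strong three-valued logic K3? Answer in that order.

N; False

In K3ʷ: φ & ψ = N & False = N
ψ & ψ = False & False = False
φ <-> (ψ & ψ) = N <-> False = N
(φ & ψ) & (φ <-> (ψ & ψ)) = N & N = N
In Kleene's strong three-valued logic K3: φ & ψ = N & False = False
ψ & ψ = False & False = False
φ <-> (ψ & ψ) = N <-> False = N
(φ & ψ) & (φ <-> (ψ & ψ)) = False & N = False
They differ because K3ʷ and Kleene's strong three-valued logic K3 treat N differently under the binary connectives.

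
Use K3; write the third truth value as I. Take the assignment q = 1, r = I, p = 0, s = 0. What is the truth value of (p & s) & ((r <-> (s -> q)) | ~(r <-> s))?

0

p & s = 0 & 0 = 0
s -> q = 0 -> 1 = 1
r <-> (s -> q) = I <-> 1 = I
r <-> s = I <-> 0 = I
~(r <-> s) = ~I = I
(r <-> (s -> q)) | ~(r <-> s) = I | I = I
(p & s) & ((r <-> (s -> q)) | ~(r <-> s)) = 0 & I = 0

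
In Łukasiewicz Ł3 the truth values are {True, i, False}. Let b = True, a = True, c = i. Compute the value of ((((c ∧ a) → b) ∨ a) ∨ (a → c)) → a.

c ∧ a = i ∧ True = i
(c ∧ a) → b = i → True = True  [min(1, 1−½+1)]
((c ∧ a) → b) ∨ a = True ∨ True = True
a → c = True → i = i
(((c ∧ a) → b) ∨ a) ∨ (a → c) = True ∨ i = True
((((c ∧ a) → b) ∨ a) ∨ (a → c)) → a = True → True = True

True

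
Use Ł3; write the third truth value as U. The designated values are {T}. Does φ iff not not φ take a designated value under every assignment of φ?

Every assignment of φ over {T, U, F} gives a value in {T}.
In particular, with φ=U: φ iff not not φ = T.

Yes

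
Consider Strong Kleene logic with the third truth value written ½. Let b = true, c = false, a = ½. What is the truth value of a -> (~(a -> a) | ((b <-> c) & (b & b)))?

½

a -> a = ½ -> ½ = ½  [~½ | ½]
~(a -> a) = ~½ = ½
b <-> c = true <-> false = false
b & b = true & true = true
(b <-> c) & (b & b) = false & true = false
~(a -> a) | ((b <-> c) & (b & b)) = ½ | false = ½
a -> (~(a -> a) | ((b <-> c) & (b & b))) = ½ -> ½ = ½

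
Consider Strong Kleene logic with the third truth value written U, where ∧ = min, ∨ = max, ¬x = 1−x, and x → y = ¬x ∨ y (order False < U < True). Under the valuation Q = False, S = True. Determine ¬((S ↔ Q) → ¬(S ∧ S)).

S ↔ Q = True ↔ False = False
S ∧ S = True ∧ True = True
¬(S ∧ S) = ¬True = False
(S ↔ Q) → ¬(S ∧ S) = False → False = True
¬((S ↔ Q) → ¬(S ∧ S)) = ¬True = False

False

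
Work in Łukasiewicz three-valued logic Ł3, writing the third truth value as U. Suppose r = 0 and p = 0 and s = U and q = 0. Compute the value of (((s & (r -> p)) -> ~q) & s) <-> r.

r -> p = 0 -> 0 = 1
s & (r -> p) = U & 1 = U
~q = ~0 = 1
(s & (r -> p)) -> ~q = U -> 1 = 1  [min(1, 1−½+1)]
((s & (r -> p)) -> ~q) & s = 1 & U = U
(((s & (r -> p)) -> ~q) & s) <-> r = U <-> 0 = U

U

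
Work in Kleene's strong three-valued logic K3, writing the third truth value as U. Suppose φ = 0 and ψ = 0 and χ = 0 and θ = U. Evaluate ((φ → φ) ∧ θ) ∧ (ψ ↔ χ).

φ → φ = 0 → 0 = 1
(φ → φ) ∧ θ = 1 ∧ U = U
ψ ↔ χ = 0 ↔ 0 = 1
((φ → φ) ∧ θ) ∧ (ψ ↔ χ) = U ∧ 1 = U

U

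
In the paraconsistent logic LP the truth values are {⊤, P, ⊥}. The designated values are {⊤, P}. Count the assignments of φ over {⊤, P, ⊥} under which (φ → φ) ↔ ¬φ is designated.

2

φ=⊤: ⊥ ·
φ=P: P ✓
φ=⊥: ⊤ ✓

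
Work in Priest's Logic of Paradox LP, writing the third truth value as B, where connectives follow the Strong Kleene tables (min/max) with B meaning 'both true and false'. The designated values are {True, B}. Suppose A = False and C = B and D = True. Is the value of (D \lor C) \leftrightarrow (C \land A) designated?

D \lor C = True \lor B = True
C \land A = B \land False = False
(D \lor C) \leftrightarrow (C \land A) = True \leftrightarrow False = False
False ∉ {True, B}.

No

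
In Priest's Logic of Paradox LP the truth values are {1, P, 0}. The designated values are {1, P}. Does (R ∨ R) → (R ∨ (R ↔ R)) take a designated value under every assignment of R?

Yes

Every assignment of R over {1, P, 0} gives a value in {1, P}.
In particular, with R=P: (R ∨ R) → (R ∨ (R ↔ R)) = P.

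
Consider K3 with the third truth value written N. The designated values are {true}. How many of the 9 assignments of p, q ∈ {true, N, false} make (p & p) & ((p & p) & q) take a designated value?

Designated under: (p=true, q=true).

1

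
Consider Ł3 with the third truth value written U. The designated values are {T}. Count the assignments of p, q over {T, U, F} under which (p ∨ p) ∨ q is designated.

5

Of the 9 assignments, 5 give a value in {T}.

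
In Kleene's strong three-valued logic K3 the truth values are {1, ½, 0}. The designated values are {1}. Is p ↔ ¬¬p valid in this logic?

Countermodel: p=½ gives ½, which is not designated.

No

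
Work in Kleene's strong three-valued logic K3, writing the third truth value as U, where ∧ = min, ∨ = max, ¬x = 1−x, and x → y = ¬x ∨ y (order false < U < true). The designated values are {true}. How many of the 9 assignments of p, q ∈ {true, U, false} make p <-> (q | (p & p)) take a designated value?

Designated under: (p=true, q=true); (p=true, q=U); (p=true, q=false); (p=false, q=false).

4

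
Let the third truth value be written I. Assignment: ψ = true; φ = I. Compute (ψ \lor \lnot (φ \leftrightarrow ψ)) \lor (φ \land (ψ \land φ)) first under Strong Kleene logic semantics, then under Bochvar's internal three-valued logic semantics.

In Strong Kleene logic: φ \leftrightarrow ψ = I \leftrightarrow true = I
\lnot (φ \leftrightarrow ψ) = \lnot I = I
ψ \lor \lnot (φ \leftrightarrow ψ) = true \lor I = true
ψ \land φ = true \land I = I
φ \land (ψ \land φ) = I \land I = I
(ψ \lor \lnot (φ \leftrightarrow ψ)) \lor (φ \land (ψ \land φ)) = true \lor I = true
In Bochvar's internal three-valued logic: φ \leftrightarrow ψ = I \leftrightarrow true = I
\lnot (φ \leftrightarrow ψ) = \lnot I = I
ψ \lor \lnot (φ \leftrightarrow ψ) = true \lor I = I
ψ \land φ = true \land I = I
φ \land (ψ \land φ) = I \land I = I
(ψ \lor \lnot (φ \leftrightarrow ψ)) \lor (φ \land (ψ \land φ)) = I \lor I = I
They differ because Strong Kleene logic and Bochvar's internal three-valued logic treat I differently under the binary connectives.

true; I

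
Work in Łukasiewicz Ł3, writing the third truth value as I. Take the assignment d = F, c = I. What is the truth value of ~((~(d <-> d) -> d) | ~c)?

F

d <-> d = F <-> F = T
~(d <-> d) = ~T = F
~(d <-> d) -> d = F -> F = T
~c = ~I = I
(~(d <-> d) -> d) | ~c = T | I = T
~((~(d <-> d) -> d) | ~c) = ~T = F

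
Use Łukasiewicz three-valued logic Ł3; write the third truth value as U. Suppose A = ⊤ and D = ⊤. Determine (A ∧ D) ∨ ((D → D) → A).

⊤

A ∧ D = ⊤ ∧ ⊤ = ⊤
D → D = ⊤ → ⊤ = ⊤
(D → D) → A = ⊤ → ⊤ = ⊤
(A ∧ D) ∨ ((D → D) → A) = ⊤ ∨ ⊤ = ⊤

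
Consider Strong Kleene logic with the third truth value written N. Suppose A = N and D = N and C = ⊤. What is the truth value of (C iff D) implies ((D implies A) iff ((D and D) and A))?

N

C iff D = ⊤ iff N = N
D implies A = N implies N = N
D and D = N and N = N
(D and D) and A = N and N = N
(D implies A) iff ((D and D) and A) = N iff N = N
(C iff D) implies ((D implies A) iff ((D and D) and A)) = N implies N = N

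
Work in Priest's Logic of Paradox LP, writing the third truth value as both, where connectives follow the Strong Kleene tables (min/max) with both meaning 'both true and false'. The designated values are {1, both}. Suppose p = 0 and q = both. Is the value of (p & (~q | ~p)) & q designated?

~q = ~both = both
~p = ~0 = 1
~q | ~p = both | 1 = 1
p & (~q | ~p) = 0 & 1 = 0
(p & (~q | ~p)) & q = 0 & both = 0
0 ∉ {1, both}.

No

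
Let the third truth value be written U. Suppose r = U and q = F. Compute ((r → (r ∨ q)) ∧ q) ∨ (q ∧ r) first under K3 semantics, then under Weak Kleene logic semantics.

F; U

In K3: r ∨ q = U ∨ F = U
r → (r ∨ q) = U → U = U  [¬U ∨ U]
(r → (r ∨ q)) ∧ q = U ∧ F = F
q ∧ r = F ∧ U = F
((r → (r ∨ q)) ∧ q) ∨ (q ∧ r) = F ∨ F = F
In Weak Kleene logic: r ∨ q = U ∨ F = U
r → (r ∨ q) = U → U = U  [any arg is the third value ⇒ result is the third value]
(r → (r ∨ q)) ∧ q = U ∧ F = U
q ∧ r = F ∧ U = U
((r → (r ∨ q)) ∧ q) ∨ (q ∧ r) = U ∨ U = U
They differ because K3 and Weak Kleene logic treat U differently under the binary connectives.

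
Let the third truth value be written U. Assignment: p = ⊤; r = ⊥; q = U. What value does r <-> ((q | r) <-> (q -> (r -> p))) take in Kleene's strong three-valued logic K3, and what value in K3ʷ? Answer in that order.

U; U

In Kleene's strong three-valued logic K3: q | r = U | ⊥ = U
r -> p = ⊥ -> ⊤ = ⊤
q -> (r -> p) = U -> ⊤ = ⊤
(q | r) <-> (q -> (r -> p)) = U <-> ⊤ = U
r <-> ((q | r) <-> (q -> (r -> p))) = ⊥ <-> U = U
In K3ʷ: q | r = U | ⊥ = U
r -> p = ⊥ -> ⊤ = ⊤
q -> (r -> p) = U -> ⊤ = U  [any arg is the third value ⇒ result is the third value]
(q | r) <-> (q -> (r -> p)) = U <-> U = U
r <-> ((q | r) <-> (q -> (r -> p))) = ⊥ <-> U = U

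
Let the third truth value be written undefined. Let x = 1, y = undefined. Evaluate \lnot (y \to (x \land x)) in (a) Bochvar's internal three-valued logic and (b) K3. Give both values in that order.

undefined; 0

In Bochvar's internal three-valued logic: x \land x = 1 \land 1 = 1
y \to (x \land x) = undefined \to 1 = undefined  [any arg is the third value ⇒ result is the third value]
\lnot (y \to (x \land x)) = \lnot undefined = undefined
In K3: x \land x = 1 \land 1 = 1
y \to (x \land x) = undefined \to 1 = 1  [\lnot undefined \lor 1]
\lnot (y \to (x \land x)) = \lnot 1 = 0
They differ because Bochvar's internal three-valued logic and K3 treat undefined differently under the binary connectives.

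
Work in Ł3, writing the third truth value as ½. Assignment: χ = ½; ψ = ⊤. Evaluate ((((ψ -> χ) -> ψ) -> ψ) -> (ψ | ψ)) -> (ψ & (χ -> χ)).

⊤

ψ -> χ = ⊤ -> ½ = ½
(ψ -> χ) -> ψ = ½ -> ⊤ = ⊤
((ψ -> χ) -> ψ) -> ψ = ⊤ -> ⊤ = ⊤
ψ | ψ = ⊤ | ⊤ = ⊤
(((ψ -> χ) -> ψ) -> ψ) -> (ψ | ψ) = ⊤ -> ⊤ = ⊤
χ -> χ = ½ -> ½ = ⊤
ψ & (χ -> χ) = ⊤ & ⊤ = ⊤
((((ψ -> χ) -> ψ) -> ψ) -> (ψ | ψ)) -> (ψ & (χ -> χ)) = ⊤ -> ⊤ = ⊤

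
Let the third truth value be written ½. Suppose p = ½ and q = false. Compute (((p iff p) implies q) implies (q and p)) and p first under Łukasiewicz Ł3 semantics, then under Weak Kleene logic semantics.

In Łukasiewicz Ł3: p iff p = ½ iff ½ = true  [1 − |½−½|]
(p iff p) implies q = true implies false = false
q and p = false and ½ = false
((p iff p) implies q) implies (q and p) = false implies false = true
(((p iff p) implies q) implies (q and p)) and p = true and ½ = ½
In Weak Kleene logic: p iff p = ½ iff ½ = ½
(p iff p) implies q = ½ implies false = ½  [any arg is the third value ⇒ result is the third value]
q and p = false and ½ = ½
((p iff p) implies q) implies (q and p) = ½ implies ½ = ½
(((p iff p) implies q) implies (q and p)) and p = ½ and ½ = ½

½; ½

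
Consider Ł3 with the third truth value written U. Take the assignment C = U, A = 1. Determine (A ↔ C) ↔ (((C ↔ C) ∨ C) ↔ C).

A ↔ C = 1 ↔ U = U  [1 − |1−½|]
C ↔ C = U ↔ U = 1
(C ↔ C) ∨ C = 1 ∨ U = 1
((C ↔ C) ∨ C) ↔ C = 1 ↔ U = U
(A ↔ C) ↔ (((C ↔ C) ∨ C) ↔ C) = U ↔ U = 1

1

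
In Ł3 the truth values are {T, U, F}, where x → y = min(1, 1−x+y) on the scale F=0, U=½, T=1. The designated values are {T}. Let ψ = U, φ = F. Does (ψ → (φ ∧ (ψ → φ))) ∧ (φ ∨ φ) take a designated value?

ψ → φ = U → F = U  [min(1, 1−½+0)]
φ ∧ (ψ → φ) = F ∧ U = F
ψ → (φ ∧ (ψ → φ)) = U → F = U
φ ∨ φ = F ∨ F = F
(ψ → (φ ∧ (ψ → φ))) ∧ (φ ∨ φ) = U ∧ F = F
F ∉ {T}.

No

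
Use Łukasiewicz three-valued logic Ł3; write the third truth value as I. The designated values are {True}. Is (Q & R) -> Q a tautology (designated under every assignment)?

Yes

Every assignment of Q, R over {True, I, False} gives a value in {True}.
In particular, with Q=I, R=I: (Q & R) -> Q = True.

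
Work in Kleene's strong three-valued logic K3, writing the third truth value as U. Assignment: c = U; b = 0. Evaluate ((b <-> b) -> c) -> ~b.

b <-> b = 0 <-> 0 = 1
(b <-> b) -> c = 1 -> U = U
~b = ~0 = 1
((b <-> b) -> c) -> ~b = U -> 1 = 1

1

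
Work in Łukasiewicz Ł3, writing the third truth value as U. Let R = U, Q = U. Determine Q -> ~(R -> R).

U

R -> R = U -> U = ⊤
~(R -> R) = ~⊤ = ⊥
Q -> ~(R -> R) = U -> ⊥ = U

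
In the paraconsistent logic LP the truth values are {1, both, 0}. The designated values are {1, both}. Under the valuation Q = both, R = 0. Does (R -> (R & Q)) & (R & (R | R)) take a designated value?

R & Q = 0 & both = 0
R -> (R & Q) = 0 -> 0 = 1
R | R = 0 | 0 = 0
R & (R | R) = 0 & 0 = 0
(R -> (R & Q)) & (R & (R | R)) = 1 & 0 = 0
0 ∉ {1, both}.

No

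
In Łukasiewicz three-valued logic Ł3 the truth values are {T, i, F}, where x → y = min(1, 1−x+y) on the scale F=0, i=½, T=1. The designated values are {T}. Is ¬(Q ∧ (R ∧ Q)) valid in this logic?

No

Countermodel: Q=T, R=T gives F, which is not designated.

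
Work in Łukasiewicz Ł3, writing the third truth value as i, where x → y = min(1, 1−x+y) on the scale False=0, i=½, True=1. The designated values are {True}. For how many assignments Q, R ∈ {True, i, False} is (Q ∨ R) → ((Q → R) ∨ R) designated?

Of the 9 assignments, 7 give a value in {True}.

7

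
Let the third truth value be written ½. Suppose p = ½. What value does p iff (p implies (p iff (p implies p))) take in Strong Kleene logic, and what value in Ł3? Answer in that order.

In Strong Kleene logic: p implies p = ½ implies ½ = ½
p iff (p implies p) = ½ iff ½ = ½
p implies (p iff (p implies p)) = ½ implies ½ = ½
p iff (p implies (p iff (p implies p))) = ½ iff ½ = ½
In Ł3: p implies p = ½ implies ½ = 1  [min(1, 1−½+½)]
p iff (p implies p) = ½ iff 1 = ½
p implies (p iff (p implies p)) = ½ implies ½ = 1
p iff (p implies (p iff (p implies p))) = ½ iff 1 = ½

½; ½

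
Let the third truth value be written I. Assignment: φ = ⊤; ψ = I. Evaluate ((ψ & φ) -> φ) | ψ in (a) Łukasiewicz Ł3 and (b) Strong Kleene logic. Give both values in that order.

In Łukasiewicz Ł3: ψ & φ = I & ⊤ = I
(ψ & φ) -> φ = I -> ⊤ = ⊤
((ψ & φ) -> φ) | ψ = ⊤ | I = ⊤
In Strong Kleene logic: ψ & φ = I & ⊤ = I
(ψ & φ) -> φ = I -> ⊤ = ⊤  [~I | ⊤]
((ψ & φ) -> φ) | ψ = ⊤ | I = ⊤

⊤; ⊤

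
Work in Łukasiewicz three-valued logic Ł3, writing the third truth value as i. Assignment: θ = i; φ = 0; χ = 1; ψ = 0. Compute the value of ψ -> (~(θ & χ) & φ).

θ & χ = i & 1 = i
~(θ & χ) = ~i = i
~(θ & χ) & φ = i & 0 = 0
ψ -> (~(θ & χ) & φ) = 0 -> 0 = 1

1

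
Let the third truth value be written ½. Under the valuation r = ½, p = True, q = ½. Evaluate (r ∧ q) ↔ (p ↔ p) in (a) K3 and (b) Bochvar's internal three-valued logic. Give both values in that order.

½; ½

In K3: r ∧ q = ½ ∧ ½ = ½
p ↔ p = True ↔ True = True
(r ∧ q) ↔ (p ↔ p) = ½ ↔ True = ½
In Bochvar's internal three-valued logic: r ∧ q = ½ ∧ ½ = ½
p ↔ p = True ↔ True = True
(r ∧ q) ↔ (p ↔ p) = ½ ↔ True = ½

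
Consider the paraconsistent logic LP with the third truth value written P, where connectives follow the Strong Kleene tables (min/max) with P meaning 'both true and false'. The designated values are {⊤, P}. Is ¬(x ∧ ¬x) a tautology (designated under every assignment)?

Every assignment of x over {⊤, P, ⊥} gives a value in {⊤, P}.
In particular, with x=P: ¬(x ∧ ¬x) = P.

Yes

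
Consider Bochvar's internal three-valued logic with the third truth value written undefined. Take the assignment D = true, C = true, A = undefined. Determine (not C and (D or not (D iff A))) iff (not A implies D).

not C = not true = false
D iff A = true iff undefined = undefined
not (D iff A) = not undefined = undefined
D or not (D iff A) = true or undefined = undefined
not C and (D or not (D iff A)) = false and undefined = undefined
not A = not undefined = undefined
not A implies D = undefined implies true = undefined  [any arg is the third value ⇒ result is the third value]
(not C and (D or not (D iff A))) iff (not A implies D) = undefined iff undefined = undefined

undefined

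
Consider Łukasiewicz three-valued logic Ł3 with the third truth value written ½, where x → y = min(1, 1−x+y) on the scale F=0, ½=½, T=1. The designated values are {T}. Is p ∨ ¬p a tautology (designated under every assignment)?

No

Countermodel: p=½ gives ½, which is not designated.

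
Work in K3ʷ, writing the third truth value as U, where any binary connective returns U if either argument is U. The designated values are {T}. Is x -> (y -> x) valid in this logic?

No

Countermodel: x=T, y=U gives U, which is not designated.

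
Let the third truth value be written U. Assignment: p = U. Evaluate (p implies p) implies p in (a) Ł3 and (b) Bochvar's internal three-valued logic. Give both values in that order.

U; U

In Ł3: p implies p = U implies U = ⊤
(p implies p) implies p = ⊤ implies U = U
In Bochvar's internal three-valued logic: p implies p = U implies U = U  [any arg is the third value ⇒ result is the third value]
(p implies p) implies p = U implies U = U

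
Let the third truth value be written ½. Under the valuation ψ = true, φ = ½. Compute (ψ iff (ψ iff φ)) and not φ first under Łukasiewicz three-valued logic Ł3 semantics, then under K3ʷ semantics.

In Łukasiewicz three-valued logic Ł3: ψ iff φ = true iff ½ = ½  [1 − |1−½|]
ψ iff (ψ iff φ) = true iff ½ = ½
not φ = not ½ = ½
(ψ iff (ψ iff φ)) and not φ = ½ and ½ = ½
In K3ʷ: ψ iff φ = true iff ½ = ½
ψ iff (ψ iff φ) = true iff ½ = ½
not φ = not ½ = ½
(ψ iff (ψ iff φ)) and not φ = ½ and ½ = ½

½; ½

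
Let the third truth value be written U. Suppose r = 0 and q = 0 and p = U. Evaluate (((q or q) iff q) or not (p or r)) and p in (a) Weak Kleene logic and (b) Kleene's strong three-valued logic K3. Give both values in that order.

In Weak Kleene logic: q or q = 0 or 0 = 0
(q or q) iff q = 0 iff 0 = 1
p or r = U or 0 = U
not (p or r) = not U = U
((q or q) iff q) or not (p or r) = 1 or U = U
(((q or q) iff q) or not (p or r)) and p = U and U = U
In Kleene's strong three-valued logic K3: q or q = 0 or 0 = 0
(q or q) iff q = 0 iff 0 = 1
p or r = U or 0 = U
not (p or r) = not U = U
((q or q) iff q) or not (p or r) = 1 or U = 1
(((q or q) iff q) or not (p or r)) and p = 1 and U = U

U; U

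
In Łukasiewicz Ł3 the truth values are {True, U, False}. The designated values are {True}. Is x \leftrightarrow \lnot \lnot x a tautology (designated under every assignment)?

Every assignment of x over {True, U, False} gives a value in {True}.
In particular, with x=U: x \leftrightarrow \lnot \lnot x = True.

Yes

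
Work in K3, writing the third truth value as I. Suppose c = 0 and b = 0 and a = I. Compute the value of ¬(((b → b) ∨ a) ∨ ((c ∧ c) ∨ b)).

b → b = 0 → 0 = 1
(b → b) ∨ a = 1 ∨ I = 1
c ∧ c = 0 ∧ 0 = 0
(c ∧ c) ∨ b = 0 ∨ 0 = 0
((b → b) ∨ a) ∨ ((c ∧ c) ∨ b) = 1 ∨ 0 = 1
¬(((b → b) ∨ a) ∨ ((c ∧ c) ∨ b)) = ¬1 = 0

0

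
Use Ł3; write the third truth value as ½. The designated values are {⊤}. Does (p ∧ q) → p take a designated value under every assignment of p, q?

Every assignment of p, q over {⊤, ½, ⊥} gives a value in {⊤}.
In particular, with p=½, q=½: (p ∧ q) → p = ⊤.

Yes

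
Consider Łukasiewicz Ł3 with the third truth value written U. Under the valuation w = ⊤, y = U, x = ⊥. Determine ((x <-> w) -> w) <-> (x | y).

U

x <-> w = ⊥ <-> ⊤ = ⊥
(x <-> w) -> w = ⊥ -> ⊤ = ⊤
x | y = ⊥ | U = U
((x <-> w) -> w) <-> (x | y) = ⊤ <-> U = U  [1 − |1−½|]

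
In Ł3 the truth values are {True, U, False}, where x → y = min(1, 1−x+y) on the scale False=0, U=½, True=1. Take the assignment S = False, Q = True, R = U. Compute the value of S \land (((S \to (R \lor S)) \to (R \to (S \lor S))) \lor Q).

False

R \lor S = U \lor False = U
S \to (R \lor S) = False \to U = True  [min(1, 1−0+½)]
S \lor S = False \lor False = False
R \to (S \lor S) = U \to False = U
(S \to (R \lor S)) \to (R \to (S \lor S)) = True \to U = U
((S \to (R \lor S)) \to (R \to (S \lor S))) \lor Q = U \lor True = True
S \land (((S \to (R \lor S)) \to (R \to (S \lor S))) \lor Q) = False \land True = False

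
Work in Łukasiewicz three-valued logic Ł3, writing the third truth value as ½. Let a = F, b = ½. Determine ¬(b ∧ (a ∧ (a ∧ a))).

a ∧ a = F ∧ F = F
a ∧ (a ∧ a) = F ∧ F = F
b ∧ (a ∧ (a ∧ a)) = ½ ∧ F = F
¬(b ∧ (a ∧ (a ∧ a))) = ¬F = T

T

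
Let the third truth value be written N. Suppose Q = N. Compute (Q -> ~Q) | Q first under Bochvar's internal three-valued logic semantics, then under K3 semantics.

In Bochvar's internal three-valued logic: ~Q = ~N = N
Q -> ~Q = N -> N = N  [any arg is the third value ⇒ result is the third value]
(Q -> ~Q) | Q = N | N = N
In K3: ~Q = ~N = N
Q -> ~Q = N -> N = N
(Q -> ~Q) | Q = N | N = N

N; N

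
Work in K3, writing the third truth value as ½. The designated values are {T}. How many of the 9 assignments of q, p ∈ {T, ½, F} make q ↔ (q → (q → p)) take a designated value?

1

Designated under: (q=T, p=T).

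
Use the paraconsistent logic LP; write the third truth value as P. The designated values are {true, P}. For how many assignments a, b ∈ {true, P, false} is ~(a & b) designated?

Of the 9 assignments, 8 give a value in {true, P}.

8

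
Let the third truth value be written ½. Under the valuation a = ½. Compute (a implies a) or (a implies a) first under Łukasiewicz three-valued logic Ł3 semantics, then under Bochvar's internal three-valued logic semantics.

True; ½

In Łukasiewicz three-valued logic Ł3: a implies a = ½ implies ½ = True  [min(1, 1−½+½)]
a implies a = ½ implies ½ = True
(a implies a) or (a implies a) = True or True = True
In Bochvar's internal three-valued logic: a implies a = ½ implies ½ = ½  [any arg is the third value ⇒ result is the third value]
a implies a = ½ implies ½ = ½
(a implies a) or (a implies a) = ½ or ½ = ½
They differ because Łukasiewicz three-valued logic Ł3 and Bochvar's internal three-valued logic treat ½ differently under the binary connectives.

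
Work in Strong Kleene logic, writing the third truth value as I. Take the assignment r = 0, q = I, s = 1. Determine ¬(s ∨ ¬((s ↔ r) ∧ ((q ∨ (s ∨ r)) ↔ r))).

s ↔ r = 1 ↔ 0 = 0
s ∨ r = 1 ∨ 0 = 1
q ∨ (s ∨ r) = I ∨ 1 = 1
(q ∨ (s ∨ r)) ↔ r = 1 ↔ 0 = 0
(s ↔ r) ∧ ((q ∨ (s ∨ r)) ↔ r) = 0 ∧ 0 = 0
¬((s ↔ r) ∧ ((q ∨ (s ∨ r)) ↔ r)) = ¬0 = 1
s ∨ ¬((s ↔ r) ∧ ((q ∨ (s ∨ r)) ↔ r)) = 1 ∨ 1 = 1
¬(s ∨ ¬((s ↔ r) ∧ ((q ∨ (s ∨ r)) ↔ r))) = ¬1 = 0

0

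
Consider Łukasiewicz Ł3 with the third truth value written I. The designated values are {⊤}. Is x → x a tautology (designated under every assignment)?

Every assignment of x over {⊤, I, ⊥} gives a value in {⊤}.
In particular, with x=I: x → x = ⊤.

Yes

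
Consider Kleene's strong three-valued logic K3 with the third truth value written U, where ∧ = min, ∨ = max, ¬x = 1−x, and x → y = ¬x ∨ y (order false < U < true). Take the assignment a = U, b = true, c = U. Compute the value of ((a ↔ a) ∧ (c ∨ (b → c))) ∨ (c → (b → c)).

a ↔ a = U ↔ U = U
b → c = true → U = U  [¬true ∨ U]
c ∨ (b → c) = U ∨ U = U
(a ↔ a) ∧ (c ∨ (b → c)) = U ∧ U = U
b → c = true → U = U
c → (b → c) = U → U = U
((a ↔ a) ∧ (c ∨ (b → c))) ∨ (c → (b → c)) = U ∨ U = U

U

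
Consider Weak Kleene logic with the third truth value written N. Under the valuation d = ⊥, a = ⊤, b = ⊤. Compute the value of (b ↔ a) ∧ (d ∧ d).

b ↔ a = ⊤ ↔ ⊤ = ⊤
d ∧ d = ⊥ ∧ ⊥ = ⊥
(b ↔ a) ∧ (d ∧ d) = ⊤ ∧ ⊥ = ⊥

⊥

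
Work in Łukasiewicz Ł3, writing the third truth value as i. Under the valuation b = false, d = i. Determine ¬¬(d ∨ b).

d ∨ b = i ∨ false = i
¬(d ∨ b) = ¬i = i
¬¬(d ∨ b) = ¬i = i

i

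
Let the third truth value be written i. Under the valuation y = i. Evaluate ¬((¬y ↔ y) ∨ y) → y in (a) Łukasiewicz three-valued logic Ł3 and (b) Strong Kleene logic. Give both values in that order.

1; i

In Łukasiewicz three-valued logic Ł3: ¬y = ¬i = i
¬y ↔ y = i ↔ i = 1  [1 − |½−½|]
(¬y ↔ y) ∨ y = 1 ∨ i = 1
¬((¬y ↔ y) ∨ y) = ¬1 = 0
¬((¬y ↔ y) ∨ y) → y = 0 → i = 1
In Strong Kleene logic: ¬y = ¬i = i
¬y ↔ y = i ↔ i = i
(¬y ↔ y) ∨ y = i ∨ i = i
¬((¬y ↔ y) ∨ y) = ¬i = i
¬((¬y ↔ y) ∨ y) → y = i → i = i
They differ because Łukasiewicz three-valued logic Ł3 and Strong Kleene logic treat i differently under implication.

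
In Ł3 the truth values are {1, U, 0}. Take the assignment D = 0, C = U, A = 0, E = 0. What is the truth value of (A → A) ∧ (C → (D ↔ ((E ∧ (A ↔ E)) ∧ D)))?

1

A → A = 0 → 0 = 1
A ↔ E = 0 ↔ 0 = 1
E ∧ (A ↔ E) = 0 ∧ 1 = 0
(E ∧ (A ↔ E)) ∧ D = 0 ∧ 0 = 0
D ↔ ((E ∧ (A ↔ E)) ∧ D) = 0 ↔ 0 = 1
C → (D ↔ ((E ∧ (A ↔ E)) ∧ D)) = U → 1 = 1  [min(1, 1−½+1)]
(A → A) ∧ (C → (D ↔ ((E ∧ (A ↔ E)) ∧ D))) = 1 ∧ 1 = 1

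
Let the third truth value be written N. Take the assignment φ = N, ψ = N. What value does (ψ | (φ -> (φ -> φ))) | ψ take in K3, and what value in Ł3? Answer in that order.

In K3: φ -> φ = N -> N = N
φ -> (φ -> φ) = N -> N = N
ψ | (φ -> (φ -> φ)) = N | N = N
(ψ | (φ -> (φ -> φ))) | ψ = N | N = N
In Ł3: φ -> φ = N -> N = ⊤  [min(1, 1−½+½)]
φ -> (φ -> φ) = N -> ⊤ = ⊤
ψ | (φ -> (φ -> φ)) = N | ⊤ = ⊤
(ψ | (φ -> (φ -> φ))) | ψ = ⊤ | N = ⊤
They differ because K3 and Ł3 treat N differently under implication.

N; ⊤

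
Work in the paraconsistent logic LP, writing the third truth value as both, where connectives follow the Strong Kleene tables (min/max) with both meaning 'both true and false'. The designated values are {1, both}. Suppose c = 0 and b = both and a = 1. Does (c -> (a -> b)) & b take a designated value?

Yes

a -> b = 1 -> both = both
c -> (a -> b) = 0 -> both = 1
(c -> (a -> b)) & b = 1 & both = both
both ∈ {1, both}.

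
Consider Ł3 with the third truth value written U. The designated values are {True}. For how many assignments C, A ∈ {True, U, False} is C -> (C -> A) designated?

7

Of the 9 assignments, 7 give a value in {True}.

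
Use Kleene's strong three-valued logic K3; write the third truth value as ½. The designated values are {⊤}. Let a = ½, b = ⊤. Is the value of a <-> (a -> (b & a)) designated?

No

b & a = ⊤ & ½ = ½
a -> (b & a) = ½ -> ½ = ½  [~½ | ½]
a <-> (a -> (b & a)) = ½ <-> ½ = ½
½ ∉ {⊤}.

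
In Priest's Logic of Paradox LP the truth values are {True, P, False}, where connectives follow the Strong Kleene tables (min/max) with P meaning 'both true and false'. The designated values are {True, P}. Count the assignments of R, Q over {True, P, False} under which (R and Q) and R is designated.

4

Designated under: (R=True, Q=True); (R=True, Q=P); (R=P, Q=True); (R=P, Q=P).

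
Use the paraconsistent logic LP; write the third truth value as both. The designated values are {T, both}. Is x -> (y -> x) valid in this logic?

Every assignment of x, y over {T, both, F} gives a value in {T, both}.
In particular, with x=both, y=both: x -> (y -> x) = both.

Yes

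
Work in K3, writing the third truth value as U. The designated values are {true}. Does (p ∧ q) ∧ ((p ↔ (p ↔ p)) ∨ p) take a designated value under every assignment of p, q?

Countermodel: p=true, q=U gives U, which is not designated.

No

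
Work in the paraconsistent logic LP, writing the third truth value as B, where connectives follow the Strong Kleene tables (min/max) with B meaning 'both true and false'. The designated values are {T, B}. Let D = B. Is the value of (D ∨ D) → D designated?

Yes

D ∨ D = B ∨ B = B
(D ∨ D) → D = B → B = B  [¬B ∨ B]
B ∈ {T, B}.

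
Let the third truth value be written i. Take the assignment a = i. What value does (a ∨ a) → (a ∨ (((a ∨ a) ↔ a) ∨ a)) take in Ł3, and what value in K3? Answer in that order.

T; i

In Ł3: a ∨ a = i ∨ i = i
a ∨ a = i ∨ i = i
(a ∨ a) ↔ a = i ↔ i = T
((a ∨ a) ↔ a) ∨ a = T ∨ i = T
a ∨ (((a ∨ a) ↔ a) ∨ a) = i ∨ T = T
(a ∨ a) → (a ∨ (((a ∨ a) ↔ a) ∨ a)) = i → T = T
In K3: a ∨ a = i ∨ i = i
a ∨ a = i ∨ i = i
(a ∨ a) ↔ a = i ↔ i = i
((a ∨ a) ↔ a) ∨ a = i ∨ i = i
a ∨ (((a ∨ a) ↔ a) ∨ a) = i ∨ i = i
(a ∨ a) → (a ∨ (((a ∨ a) ↔ a) ∨ a)) = i → i = i
They differ because Ł3 and K3 treat i differently under implication.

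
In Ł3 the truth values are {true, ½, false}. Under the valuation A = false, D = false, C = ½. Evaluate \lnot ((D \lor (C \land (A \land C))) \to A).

A \land C = false \land ½ = false
C \land (A \land C) = ½ \land false = false
D \lor (C \land (A \land C)) = false \lor false = false
(D \lor (C \land (A \land C))) \to A = false \to false = true
\lnot ((D \lor (C \land (A \land C))) \to A) = \lnot true = false

false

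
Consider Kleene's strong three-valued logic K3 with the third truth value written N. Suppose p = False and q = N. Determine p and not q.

False

not q = not N = N
p and not q = False and N = False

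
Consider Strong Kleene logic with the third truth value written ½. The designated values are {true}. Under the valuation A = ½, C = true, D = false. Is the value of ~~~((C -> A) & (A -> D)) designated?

No

C -> A = true -> ½ = ½  [~true | ½]
A -> D = ½ -> false = ½
(C -> A) & (A -> D) = ½ & ½ = ½
~((C -> A) & (A -> D)) = ~½ = ½
~~((C -> A) & (A -> D)) = ~½ = ½
~~~((C -> A) & (A -> D)) = ~½ = ½
½ ∉ {true}.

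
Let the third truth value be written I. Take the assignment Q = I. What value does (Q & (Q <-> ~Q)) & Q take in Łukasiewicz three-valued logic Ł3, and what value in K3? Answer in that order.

In Łukasiewicz three-valued logic Ł3: ~Q = ~I = I
Q <-> ~Q = I <-> I = 1  [1 − |½−½|]
Q & (Q <-> ~Q) = I & 1 = I
(Q & (Q <-> ~Q)) & Q = I & I = I
In K3: ~Q = ~I = I
Q <-> ~Q = I <-> I = I
Q & (Q <-> ~Q) = I & I = I
(Q & (Q <-> ~Q)) & Q = I & I = I

I; I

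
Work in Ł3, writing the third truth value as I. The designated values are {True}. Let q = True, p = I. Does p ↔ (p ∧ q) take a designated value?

Yes

p ∧ q = I ∧ True = I
p ↔ (p ∧ q) = I ↔ I = True
True ∈ {True}.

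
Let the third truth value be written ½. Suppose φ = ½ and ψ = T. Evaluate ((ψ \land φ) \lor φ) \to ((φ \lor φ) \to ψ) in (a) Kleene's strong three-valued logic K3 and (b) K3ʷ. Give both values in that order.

In Kleene's strong three-valued logic K3: ψ \land φ = T \land ½ = ½
(ψ \land φ) \lor φ = ½ \lor ½ = ½
φ \lor φ = ½ \lor ½ = ½
(φ \lor φ) \to ψ = ½ \to T = T
((ψ \land φ) \lor φ) \to ((φ \lor φ) \to ψ) = ½ \to T = T
In K3ʷ: ψ \land φ = T \land ½ = ½
(ψ \land φ) \lor φ = ½ \lor ½ = ½
φ \lor φ = ½ \lor ½ = ½
(φ \lor φ) \to ψ = ½ \to T = ½  [any arg is the third value ⇒ result is the third value]
((ψ \land φ) \lor φ) \to ((φ \lor φ) \to ψ) = ½ \to ½ = ½
They differ because Kleene's strong three-valued logic K3 and K3ʷ treat ½ differently under the binary connectives.

T; ½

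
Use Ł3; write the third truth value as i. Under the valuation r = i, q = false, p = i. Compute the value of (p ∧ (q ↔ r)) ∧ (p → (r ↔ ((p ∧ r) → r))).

q ↔ r = false ↔ i = i  [1 − |0−½|]
p ∧ (q ↔ r) = i ∧ i = i
p ∧ r = i ∧ i = i
(p ∧ r) → r = i → i = true
r ↔ ((p ∧ r) → r) = i ↔ true = i
p → (r ↔ ((p ∧ r) → r)) = i → i = true
(p ∧ (q ↔ r)) ∧ (p → (r ↔ ((p ∧ r) → r))) = i ∧ true = i

i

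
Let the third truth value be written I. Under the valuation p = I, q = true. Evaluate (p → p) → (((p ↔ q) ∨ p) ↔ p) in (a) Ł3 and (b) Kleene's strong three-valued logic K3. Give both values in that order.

true; I

In Ł3: p → p = I → I = true  [min(1, 1−½+½)]
p ↔ q = I ↔ true = I
(p ↔ q) ∨ p = I ∨ I = I
((p ↔ q) ∨ p) ↔ p = I ↔ I = true
(p → p) → (((p ↔ q) ∨ p) ↔ p) = true → true = true
In Kleene's strong three-valued logic K3: p → p = I → I = I
p ↔ q = I ↔ true = I
(p ↔ q) ∨ p = I ∨ I = I
((p ↔ q) ∨ p) ↔ p = I ↔ I = I
(p → p) → (((p ↔ q) ∨ p) ↔ p) = I → I = I
They differ because Ł3 and Kleene's strong three-valued logic K3 treat I differently under implication.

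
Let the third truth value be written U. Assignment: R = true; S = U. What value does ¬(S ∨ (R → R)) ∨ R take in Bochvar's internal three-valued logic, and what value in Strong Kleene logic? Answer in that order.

U; true

In Bochvar's internal three-valued logic: R → R = true → true = true
S ∨ (R → R) = U ∨ true = U
¬(S ∨ (R → R)) = ¬U = U
¬(S ∨ (R → R)) ∨ R = U ∨ true = U
In Strong Kleene logic: R → R = true → true = true
S ∨ (R → R) = U ∨ true = true
¬(S ∨ (R → R)) = ¬true = false
¬(S ∨ (R → R)) ∨ R = false ∨ true = true
They differ because Bochvar's internal three-valued logic and Strong Kleene logic treat U differently under the binary connectives.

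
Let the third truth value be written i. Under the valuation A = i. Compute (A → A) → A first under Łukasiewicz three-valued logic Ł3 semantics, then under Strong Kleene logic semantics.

In Łukasiewicz three-valued logic Ł3: A → A = i → i = ⊤  [min(1, 1−½+½)]
(A → A) → A = ⊤ → i = i
In Strong Kleene logic: A → A = i → i = i
(A → A) → A = i → i = i

i; i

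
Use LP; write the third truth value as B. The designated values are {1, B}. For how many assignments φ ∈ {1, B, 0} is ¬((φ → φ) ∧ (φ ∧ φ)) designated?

φ=1: 0 ·
φ=B: B ✓
φ=0: 1 ✓

2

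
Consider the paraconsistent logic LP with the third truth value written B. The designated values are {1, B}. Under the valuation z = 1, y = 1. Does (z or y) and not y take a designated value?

No

z or y = 1 or 1 = 1
not y = not 1 = 0
(z or y) and not y = 1 and 0 = 0
0 ∉ {1, B}.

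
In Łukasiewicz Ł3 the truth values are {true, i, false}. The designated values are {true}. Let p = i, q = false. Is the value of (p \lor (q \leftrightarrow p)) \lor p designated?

No

q \leftrightarrow p = false \leftrightarrow i = i  [1 − |0−½|]
p \lor (q \leftrightarrow p) = i \lor i = i
(p \lor (q \leftrightarrow p)) \lor p = i \lor i = i
i ∉ {true}.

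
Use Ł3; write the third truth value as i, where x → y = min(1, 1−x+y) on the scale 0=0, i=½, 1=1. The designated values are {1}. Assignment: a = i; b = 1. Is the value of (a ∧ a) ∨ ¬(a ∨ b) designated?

No

a ∧ a = i ∧ i = i
a ∨ b = i ∨ 1 = 1
¬(a ∨ b) = ¬1 = 0
(a ∧ a) ∨ ¬(a ∨ b) = i ∨ 0 = i
i ∉ {1}.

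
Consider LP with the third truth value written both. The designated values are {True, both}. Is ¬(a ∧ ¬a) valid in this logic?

Every assignment of a over {True, both, False} gives a value in {True, both}.
In particular, with a=both: ¬(a ∧ ¬a) = both.

Yes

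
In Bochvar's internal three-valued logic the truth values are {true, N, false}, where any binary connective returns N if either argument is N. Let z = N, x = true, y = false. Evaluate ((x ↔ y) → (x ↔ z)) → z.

x ↔ y = true ↔ false = false
x ↔ z = true ↔ N = N
(x ↔ y) → (x ↔ z) = false → N = N
((x ↔ y) → (x ↔ z)) → z = N → N = N

N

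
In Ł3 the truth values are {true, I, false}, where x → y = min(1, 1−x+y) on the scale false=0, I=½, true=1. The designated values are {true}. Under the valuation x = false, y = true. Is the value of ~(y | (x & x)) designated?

x & x = false & false = false
y | (x & x) = true | false = true
~(y | (x & x)) = ~true = false
false ∉ {true}.

No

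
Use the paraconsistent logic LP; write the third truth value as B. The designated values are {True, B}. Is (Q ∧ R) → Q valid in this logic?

Every assignment of Q, R over {True, B, False} gives a value in {True, B}.
In particular, with Q=B, R=B: (Q ∧ R) → Q = B.

Yes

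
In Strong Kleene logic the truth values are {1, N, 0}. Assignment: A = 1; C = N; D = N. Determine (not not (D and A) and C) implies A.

1

D and A = N and 1 = N
not (D and A) = not N = N
not not (D and A) = not N = N
not not (D and A) and C = N and N = N
(not not (D and A) and C) implies A = N implies 1 = 1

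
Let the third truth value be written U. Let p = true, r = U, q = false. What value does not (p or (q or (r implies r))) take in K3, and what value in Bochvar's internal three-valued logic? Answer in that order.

false; U

In K3: r implies r = U implies U = U  [not U or U]
q or (r implies r) = false or U = U
p or (q or (r implies r)) = true or U = true
not (p or (q or (r implies r))) = not true = false
In Bochvar's internal three-valued logic: r implies r = U implies U = U
q or (r implies r) = false or U = U
p or (q or (r implies r)) = true or U = U
not (p or (q or (r implies r))) = not U = U
They differ because K3 and Bochvar's internal three-valued logic treat U differently under the binary connectives.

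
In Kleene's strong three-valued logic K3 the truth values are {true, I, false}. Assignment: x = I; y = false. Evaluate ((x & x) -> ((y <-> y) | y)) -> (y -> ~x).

x & x = I & I = I
y <-> y = false <-> false = true
(y <-> y) | y = true | false = true
(x & x) -> ((y <-> y) | y) = I -> true = true  [~I | true]
~x = ~I = I
y -> ~x = false -> I = true
((x & x) -> ((y <-> y) | y)) -> (y -> ~x) = true -> true = true

true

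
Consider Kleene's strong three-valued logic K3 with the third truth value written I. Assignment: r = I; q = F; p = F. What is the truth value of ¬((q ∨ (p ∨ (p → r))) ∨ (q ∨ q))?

F

p → r = F → I = T
p ∨ (p → r) = F ∨ T = T
q ∨ (p ∨ (p → r)) = F ∨ T = T
q ∨ q = F ∨ F = F
(q ∨ (p ∨ (p → r))) ∨ (q ∨ q) = T ∨ F = T
¬((q ∨ (p ∨ (p → r))) ∨ (q ∨ q)) = ¬T = F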